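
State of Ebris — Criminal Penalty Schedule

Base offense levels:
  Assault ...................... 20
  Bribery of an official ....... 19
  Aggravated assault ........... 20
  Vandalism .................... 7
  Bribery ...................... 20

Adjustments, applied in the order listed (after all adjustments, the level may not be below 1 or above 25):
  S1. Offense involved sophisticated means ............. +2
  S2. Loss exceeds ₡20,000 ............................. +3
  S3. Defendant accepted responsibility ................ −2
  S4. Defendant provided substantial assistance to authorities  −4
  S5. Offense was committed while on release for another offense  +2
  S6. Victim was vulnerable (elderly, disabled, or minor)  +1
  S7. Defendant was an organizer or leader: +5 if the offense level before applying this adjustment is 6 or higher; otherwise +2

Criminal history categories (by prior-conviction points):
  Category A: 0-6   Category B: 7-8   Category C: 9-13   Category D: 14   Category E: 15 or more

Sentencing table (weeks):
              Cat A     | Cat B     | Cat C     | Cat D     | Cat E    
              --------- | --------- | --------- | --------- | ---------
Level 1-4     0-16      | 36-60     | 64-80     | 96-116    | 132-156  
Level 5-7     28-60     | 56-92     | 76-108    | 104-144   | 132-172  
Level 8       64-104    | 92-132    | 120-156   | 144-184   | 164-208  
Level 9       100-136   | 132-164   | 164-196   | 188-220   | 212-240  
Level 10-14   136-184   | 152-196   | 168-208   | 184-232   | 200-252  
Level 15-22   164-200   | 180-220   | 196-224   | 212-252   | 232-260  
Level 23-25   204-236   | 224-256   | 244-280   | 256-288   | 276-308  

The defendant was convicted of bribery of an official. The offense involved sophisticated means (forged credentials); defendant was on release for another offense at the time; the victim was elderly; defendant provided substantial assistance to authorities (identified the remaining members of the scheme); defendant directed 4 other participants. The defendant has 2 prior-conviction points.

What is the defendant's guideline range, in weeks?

204-236 weeks

Base offense level for bribery of an official: 19.
S1 applies: 19 + 2 = 21.
S4 applies: 21 − 4 = 17.
S5 applies: 17 + 2 = 19.
S6 applies: 19 + 1 = 20.
S7 applies (level before this adjustment is 20 ≥ 6, so +5): 20 + 5 = 25.
Final offense level: 25.
Criminal history: 2 prior points → Category A (0-6).
Level 25 falls in the 23-25 band.
Grid: Level 23-25 × Category A = 204-236 weeks.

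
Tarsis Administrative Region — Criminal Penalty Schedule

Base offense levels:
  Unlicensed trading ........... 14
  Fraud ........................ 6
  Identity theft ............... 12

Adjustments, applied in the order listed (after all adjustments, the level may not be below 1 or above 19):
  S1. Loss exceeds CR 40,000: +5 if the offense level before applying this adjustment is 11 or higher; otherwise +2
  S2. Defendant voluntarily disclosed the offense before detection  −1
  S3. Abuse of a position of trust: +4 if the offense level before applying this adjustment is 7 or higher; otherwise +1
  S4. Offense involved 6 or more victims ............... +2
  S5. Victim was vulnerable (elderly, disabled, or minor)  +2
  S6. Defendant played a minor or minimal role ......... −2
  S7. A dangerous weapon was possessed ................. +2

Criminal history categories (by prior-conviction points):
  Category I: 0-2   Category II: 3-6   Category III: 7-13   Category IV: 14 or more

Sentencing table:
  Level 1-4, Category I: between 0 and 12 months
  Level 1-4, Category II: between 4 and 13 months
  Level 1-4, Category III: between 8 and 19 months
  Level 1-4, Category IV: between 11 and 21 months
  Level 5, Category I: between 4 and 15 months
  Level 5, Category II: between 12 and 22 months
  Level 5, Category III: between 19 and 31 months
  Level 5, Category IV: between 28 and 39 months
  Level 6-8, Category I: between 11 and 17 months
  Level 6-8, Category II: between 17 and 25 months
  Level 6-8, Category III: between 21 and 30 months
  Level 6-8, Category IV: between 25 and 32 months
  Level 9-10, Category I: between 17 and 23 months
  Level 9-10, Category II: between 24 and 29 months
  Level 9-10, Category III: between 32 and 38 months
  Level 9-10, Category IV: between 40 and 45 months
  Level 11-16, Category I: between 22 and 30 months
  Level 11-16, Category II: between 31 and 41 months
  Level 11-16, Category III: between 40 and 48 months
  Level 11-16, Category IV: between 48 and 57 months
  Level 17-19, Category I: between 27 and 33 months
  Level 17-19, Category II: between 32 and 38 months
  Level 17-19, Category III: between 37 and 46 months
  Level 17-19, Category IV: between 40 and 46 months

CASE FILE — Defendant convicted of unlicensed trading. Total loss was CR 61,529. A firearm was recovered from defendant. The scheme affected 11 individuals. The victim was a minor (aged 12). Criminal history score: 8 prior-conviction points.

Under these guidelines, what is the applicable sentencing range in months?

37-46 months

Base offense level for unlicensed trading: 14.
S1 applies (level before this adjustment is 14 ≥ 11, so +5): 14 + 5 = 19.
S3 does not apply.
S4 applies: 19 + 2 = 21.
S5 applies: 21 + 2 = 23.
S7 applies: 23 + 2 = 25.
Level 25 exceeds the maximum of 19; capped at 19.
Final offense level: 19.
Criminal history: 8 prior points → Category III (7-13).
Level 19 falls in the 17-19 band.
Grid: Level 17-19 × Category III = 37-46 months.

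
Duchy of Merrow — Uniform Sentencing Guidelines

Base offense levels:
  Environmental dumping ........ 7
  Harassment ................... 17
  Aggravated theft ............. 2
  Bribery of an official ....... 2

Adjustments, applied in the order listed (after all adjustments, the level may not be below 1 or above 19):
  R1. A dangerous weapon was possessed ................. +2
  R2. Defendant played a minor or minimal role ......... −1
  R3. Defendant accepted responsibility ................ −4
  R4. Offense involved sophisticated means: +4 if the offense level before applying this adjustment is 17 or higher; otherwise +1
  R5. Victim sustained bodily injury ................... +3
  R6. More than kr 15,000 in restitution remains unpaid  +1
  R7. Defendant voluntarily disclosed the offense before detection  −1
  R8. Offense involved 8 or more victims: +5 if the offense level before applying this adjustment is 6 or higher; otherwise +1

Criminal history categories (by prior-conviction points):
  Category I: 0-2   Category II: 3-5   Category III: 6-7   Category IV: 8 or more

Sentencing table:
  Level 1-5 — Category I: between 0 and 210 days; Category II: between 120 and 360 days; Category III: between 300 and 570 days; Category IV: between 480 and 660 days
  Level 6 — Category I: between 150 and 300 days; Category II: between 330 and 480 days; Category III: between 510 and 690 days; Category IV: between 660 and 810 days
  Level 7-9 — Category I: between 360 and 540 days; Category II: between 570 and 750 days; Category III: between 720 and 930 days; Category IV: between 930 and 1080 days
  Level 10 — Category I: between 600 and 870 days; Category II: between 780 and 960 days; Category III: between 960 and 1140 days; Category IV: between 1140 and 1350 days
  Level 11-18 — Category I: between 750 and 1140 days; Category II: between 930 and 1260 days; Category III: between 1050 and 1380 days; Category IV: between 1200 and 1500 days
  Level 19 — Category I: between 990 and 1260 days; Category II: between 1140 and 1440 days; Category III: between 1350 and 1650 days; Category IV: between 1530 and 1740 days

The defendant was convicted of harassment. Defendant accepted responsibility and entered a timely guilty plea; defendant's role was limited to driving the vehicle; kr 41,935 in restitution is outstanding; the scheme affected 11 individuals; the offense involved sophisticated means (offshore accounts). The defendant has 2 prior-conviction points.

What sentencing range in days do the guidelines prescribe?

Base offense level for harassment: 17.
R1 does not apply.
R2 applies: 17 − 1 = 16.
R3 applies: 16 − 4 = 12.
R4 applies (level before this adjustment is 12 < 17, so +1): 12 + 1 = 13.
R6 applies: 13 + 1 = 14.
R8 applies (level before this adjustment is 14 ≥ 6, so +5): 14 + 5 = 19.
Final offense level: 19.
Criminal history: 2 prior points → Category I (0-2).
Level 19 falls in the 19 band.
Grid: Level 19 × Category I = 990-1260 days.

990-1260 days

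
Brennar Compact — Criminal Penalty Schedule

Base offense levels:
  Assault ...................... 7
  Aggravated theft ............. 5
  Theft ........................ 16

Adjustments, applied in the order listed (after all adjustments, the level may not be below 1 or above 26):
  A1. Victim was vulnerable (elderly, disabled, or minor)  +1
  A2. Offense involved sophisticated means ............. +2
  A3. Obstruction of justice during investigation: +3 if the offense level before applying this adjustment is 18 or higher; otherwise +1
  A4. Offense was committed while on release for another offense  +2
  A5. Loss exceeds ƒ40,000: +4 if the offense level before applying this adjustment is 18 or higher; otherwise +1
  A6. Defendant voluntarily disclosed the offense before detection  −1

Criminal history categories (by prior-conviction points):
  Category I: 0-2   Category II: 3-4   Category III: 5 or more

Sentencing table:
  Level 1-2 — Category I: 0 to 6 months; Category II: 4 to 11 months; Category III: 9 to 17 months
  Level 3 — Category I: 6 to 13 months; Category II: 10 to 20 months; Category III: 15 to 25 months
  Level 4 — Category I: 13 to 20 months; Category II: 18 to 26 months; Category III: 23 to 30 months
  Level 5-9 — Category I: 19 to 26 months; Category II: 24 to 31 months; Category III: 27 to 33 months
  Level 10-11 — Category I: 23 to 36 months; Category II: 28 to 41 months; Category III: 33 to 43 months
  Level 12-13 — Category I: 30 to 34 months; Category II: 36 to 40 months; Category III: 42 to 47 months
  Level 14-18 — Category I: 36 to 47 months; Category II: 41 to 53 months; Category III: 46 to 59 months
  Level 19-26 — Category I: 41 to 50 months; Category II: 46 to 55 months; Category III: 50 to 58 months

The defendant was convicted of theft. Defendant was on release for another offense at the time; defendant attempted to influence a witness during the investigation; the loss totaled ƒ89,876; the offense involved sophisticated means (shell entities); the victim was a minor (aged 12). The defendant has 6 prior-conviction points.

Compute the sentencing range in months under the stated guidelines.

Base offense level for theft: 16.
A1 applies: 16 + 1 = 17.
A2 applies: 17 + 2 = 19.
A3 applies (level before this adjustment is 19 ≥ 18, so +3): 19 + 3 = 22.
A4 applies: 22 + 2 = 24.
A5 applies (level before this adjustment is 24 ≥ 18, so +4): 24 + 4 = 28.
Level 28 exceeds the maximum of 26; capped at 26.
Final offense level: 26.
Criminal history: 6 prior points → Category III (5+).
Level 26 falls in the 19-26 band.
Grid: Level 19-26 × Category III = 50-58 months.

50-58 months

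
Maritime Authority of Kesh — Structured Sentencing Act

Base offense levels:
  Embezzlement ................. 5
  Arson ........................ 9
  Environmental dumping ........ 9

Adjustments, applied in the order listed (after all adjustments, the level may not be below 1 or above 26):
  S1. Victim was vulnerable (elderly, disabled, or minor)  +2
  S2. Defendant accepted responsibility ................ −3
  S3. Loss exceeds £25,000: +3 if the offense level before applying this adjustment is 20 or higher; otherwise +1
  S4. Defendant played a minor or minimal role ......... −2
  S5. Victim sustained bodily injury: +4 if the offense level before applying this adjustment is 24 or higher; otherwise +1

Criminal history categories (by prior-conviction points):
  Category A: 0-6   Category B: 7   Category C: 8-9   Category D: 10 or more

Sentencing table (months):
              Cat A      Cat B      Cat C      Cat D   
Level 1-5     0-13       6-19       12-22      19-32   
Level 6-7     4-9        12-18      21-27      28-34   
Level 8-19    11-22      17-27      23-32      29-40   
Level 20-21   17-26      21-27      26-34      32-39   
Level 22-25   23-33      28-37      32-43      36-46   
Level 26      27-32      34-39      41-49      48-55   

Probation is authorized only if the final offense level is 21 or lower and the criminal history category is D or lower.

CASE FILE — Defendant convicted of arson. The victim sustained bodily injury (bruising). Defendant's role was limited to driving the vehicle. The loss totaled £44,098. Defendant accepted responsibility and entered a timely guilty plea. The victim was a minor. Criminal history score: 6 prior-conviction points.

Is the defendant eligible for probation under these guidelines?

Base offense level for arson: 9.
S1 applies: 9 + 2 = 11.
S2 applies: 11 − 3 = 8.
S3 applies (level before this adjustment is 8 < 20, so +1): 8 + 1 = 9.
S4 applies: 9 − 2 = 7.
S5 applies (level before this adjustment is 7 < 24, so +1): 7 + 1 = 8.
Final offense level: 8.
Criminal history: 6 prior points → Category A (0-6).
Level 8 falls in the 8-19 band.
Grid: Level 8-19 × Category A = 11-22 months.
Probation check: level 8 ≤ 21 and category A ≤ D → eligible.

Yes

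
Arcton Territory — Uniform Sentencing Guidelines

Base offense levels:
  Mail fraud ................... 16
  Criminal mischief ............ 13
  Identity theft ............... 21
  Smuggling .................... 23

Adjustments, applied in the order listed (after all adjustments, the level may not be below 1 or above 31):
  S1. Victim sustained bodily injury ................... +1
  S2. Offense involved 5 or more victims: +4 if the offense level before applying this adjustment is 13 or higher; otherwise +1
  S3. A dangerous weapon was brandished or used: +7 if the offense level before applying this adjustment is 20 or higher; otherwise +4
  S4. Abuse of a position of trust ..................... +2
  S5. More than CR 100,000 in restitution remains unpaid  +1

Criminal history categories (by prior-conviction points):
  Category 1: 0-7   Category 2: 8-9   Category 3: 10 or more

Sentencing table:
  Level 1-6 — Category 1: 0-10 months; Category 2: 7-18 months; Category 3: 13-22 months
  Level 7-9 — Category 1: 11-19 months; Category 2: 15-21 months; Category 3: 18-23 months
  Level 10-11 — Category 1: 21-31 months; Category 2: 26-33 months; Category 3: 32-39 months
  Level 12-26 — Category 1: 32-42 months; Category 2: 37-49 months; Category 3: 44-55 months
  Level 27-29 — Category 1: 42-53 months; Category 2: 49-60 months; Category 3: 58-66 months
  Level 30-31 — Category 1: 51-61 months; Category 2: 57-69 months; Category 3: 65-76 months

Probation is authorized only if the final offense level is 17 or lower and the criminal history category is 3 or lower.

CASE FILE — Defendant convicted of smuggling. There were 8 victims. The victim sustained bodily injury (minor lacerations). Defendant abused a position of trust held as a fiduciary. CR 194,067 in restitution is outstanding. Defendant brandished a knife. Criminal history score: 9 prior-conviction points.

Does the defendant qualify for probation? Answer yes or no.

Base offense level for smuggling: 23.
S1 applies: 23 + 1 = 24.
S2 applies (level before this adjustment is 24 ≥ 13, so +4): 24 + 4 = 28.
S3 applies (level before this adjustment is 28 ≥ 20, so +7): 28 + 7 = 35.
S4 applies: 35 + 2 = 37.
S5 applies: 37 + 1 = 38.
Level 38 exceeds the maximum of 31; capped at 31.
Final offense level: 31.
Criminal history: 9 prior points → Category 2 (8-9).
Level 31 falls in the 30-31 band.
Grid: Level 30-31 × Category 2 = 57-69 months.
Probation check: level 31 > 17 and category 2 ≤ 3 → not eligible.

No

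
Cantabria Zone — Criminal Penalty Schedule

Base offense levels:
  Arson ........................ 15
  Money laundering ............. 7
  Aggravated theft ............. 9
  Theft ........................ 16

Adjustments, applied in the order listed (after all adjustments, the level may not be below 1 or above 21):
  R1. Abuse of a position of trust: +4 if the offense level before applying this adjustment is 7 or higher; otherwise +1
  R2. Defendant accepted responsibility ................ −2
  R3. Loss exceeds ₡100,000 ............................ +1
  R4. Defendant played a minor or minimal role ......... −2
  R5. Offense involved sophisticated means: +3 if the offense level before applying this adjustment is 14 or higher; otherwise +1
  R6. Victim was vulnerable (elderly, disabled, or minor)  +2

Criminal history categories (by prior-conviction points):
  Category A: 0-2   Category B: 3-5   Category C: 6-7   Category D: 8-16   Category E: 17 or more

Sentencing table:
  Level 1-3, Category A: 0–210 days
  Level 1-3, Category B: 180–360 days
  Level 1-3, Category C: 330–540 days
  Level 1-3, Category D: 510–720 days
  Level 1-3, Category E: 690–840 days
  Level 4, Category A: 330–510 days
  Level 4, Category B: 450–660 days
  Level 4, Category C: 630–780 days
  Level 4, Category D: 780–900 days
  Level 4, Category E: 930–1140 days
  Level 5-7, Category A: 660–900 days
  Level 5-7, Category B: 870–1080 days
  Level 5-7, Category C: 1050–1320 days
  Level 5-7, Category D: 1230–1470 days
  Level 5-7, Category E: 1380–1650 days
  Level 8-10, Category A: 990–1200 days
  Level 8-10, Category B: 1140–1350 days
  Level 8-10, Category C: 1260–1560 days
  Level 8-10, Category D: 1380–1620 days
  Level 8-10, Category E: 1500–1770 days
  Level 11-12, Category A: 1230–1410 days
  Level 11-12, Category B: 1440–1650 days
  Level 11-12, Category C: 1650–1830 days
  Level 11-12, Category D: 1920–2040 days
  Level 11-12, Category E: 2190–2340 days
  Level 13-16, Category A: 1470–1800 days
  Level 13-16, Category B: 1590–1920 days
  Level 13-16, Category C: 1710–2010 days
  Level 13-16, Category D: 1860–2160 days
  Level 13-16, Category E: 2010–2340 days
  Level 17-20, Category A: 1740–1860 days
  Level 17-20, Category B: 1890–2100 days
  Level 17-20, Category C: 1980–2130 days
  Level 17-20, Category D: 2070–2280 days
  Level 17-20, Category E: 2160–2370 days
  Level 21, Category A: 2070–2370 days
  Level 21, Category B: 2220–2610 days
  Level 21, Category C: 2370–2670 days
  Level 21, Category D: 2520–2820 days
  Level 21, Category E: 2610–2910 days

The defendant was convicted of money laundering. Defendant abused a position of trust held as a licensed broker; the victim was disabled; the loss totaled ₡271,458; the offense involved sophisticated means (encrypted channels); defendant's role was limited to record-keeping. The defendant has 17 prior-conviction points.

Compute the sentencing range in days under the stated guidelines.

2010-2340 days

Base offense level for money laundering: 7.
R1 applies (level before this adjustment is 7 ≥ 7, so +4): 7 + 4 = 11.
R2 does not apply.
R3 applies: 11 + 1 = 12.
R4 applies: 12 − 2 = 10.
R5 applies (level before this adjustment is 10 < 14, so +1): 10 + 1 = 11.
R6 applies: 11 + 2 = 13.
Final offense level: 13.
Criminal history: 17 prior points → Category E (17+).
Level 13 falls in the 13-16 band.
Grid: Level 13-16 × Category E = 2010-2340 days.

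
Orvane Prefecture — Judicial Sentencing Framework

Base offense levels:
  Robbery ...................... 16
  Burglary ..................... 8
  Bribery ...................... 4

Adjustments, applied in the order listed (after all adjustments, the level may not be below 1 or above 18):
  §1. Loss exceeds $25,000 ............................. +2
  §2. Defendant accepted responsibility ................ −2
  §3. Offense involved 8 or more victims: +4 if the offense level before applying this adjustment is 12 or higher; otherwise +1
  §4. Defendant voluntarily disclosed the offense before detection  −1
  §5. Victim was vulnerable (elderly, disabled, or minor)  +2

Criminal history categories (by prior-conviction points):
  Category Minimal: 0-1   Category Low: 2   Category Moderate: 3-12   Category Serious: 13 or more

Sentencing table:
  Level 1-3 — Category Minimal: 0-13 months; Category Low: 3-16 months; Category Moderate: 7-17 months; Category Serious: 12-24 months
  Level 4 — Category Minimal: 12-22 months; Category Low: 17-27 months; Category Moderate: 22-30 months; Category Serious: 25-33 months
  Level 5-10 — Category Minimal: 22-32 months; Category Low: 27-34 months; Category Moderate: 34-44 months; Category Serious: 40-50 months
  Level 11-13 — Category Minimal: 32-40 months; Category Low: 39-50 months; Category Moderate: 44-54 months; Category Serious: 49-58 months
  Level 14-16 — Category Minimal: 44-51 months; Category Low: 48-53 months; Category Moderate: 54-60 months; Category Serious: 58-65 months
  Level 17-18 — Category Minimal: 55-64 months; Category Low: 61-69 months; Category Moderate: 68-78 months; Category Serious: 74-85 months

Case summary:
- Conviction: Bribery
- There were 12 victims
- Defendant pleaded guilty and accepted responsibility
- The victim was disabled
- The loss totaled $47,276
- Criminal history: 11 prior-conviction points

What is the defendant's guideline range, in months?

Base offense level for bribery: 4.
§1 applies: 4 + 2 = 6.
§2 applies: 6 − 2 = 4.
§3 applies (level before this adjustment is 4 < 12, so +1): 4 + 1 = 5.
§4 does not apply.
§5 applies: 5 + 2 = 7.
Final offense level: 7.
Criminal history: 11 prior points → Category Moderate (3-12).
Level 7 falls in the 5-10 band.
Grid: Level 5-10 × Category Moderate = 34-44 months.

34-44 months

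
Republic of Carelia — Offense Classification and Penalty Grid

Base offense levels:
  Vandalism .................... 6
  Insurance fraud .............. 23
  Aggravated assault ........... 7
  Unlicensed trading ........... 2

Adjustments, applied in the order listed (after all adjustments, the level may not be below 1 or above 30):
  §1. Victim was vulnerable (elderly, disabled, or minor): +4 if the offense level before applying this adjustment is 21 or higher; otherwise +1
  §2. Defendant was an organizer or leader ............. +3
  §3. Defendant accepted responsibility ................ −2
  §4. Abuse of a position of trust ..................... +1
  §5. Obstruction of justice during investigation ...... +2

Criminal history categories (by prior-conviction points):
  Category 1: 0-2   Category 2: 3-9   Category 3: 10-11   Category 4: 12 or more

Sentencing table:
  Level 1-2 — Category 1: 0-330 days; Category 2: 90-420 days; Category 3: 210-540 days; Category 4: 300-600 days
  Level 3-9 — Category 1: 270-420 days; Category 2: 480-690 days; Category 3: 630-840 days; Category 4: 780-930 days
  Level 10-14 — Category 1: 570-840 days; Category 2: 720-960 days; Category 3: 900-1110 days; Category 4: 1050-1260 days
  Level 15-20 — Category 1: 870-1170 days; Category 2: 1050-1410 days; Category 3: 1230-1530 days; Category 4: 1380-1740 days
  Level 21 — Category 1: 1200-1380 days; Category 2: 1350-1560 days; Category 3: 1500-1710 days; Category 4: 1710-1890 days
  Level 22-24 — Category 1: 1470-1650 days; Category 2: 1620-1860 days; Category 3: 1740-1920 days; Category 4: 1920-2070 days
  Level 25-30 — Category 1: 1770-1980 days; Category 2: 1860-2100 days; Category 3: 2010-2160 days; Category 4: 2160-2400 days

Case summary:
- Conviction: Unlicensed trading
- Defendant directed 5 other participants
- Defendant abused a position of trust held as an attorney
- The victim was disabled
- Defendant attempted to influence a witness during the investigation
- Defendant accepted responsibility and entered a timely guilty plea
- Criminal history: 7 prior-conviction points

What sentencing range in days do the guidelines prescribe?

480-690 days

Base offense level for unlicensed trading: 2.
§1 applies (level before this adjustment is 2 < 21, so +1): 2 + 1 = 3.
§2 applies: 3 + 3 = 6.
§3 applies: 6 − 2 = 4.
§4 applies: 4 + 1 = 5.
§5 applies: 5 + 2 = 7.
Final offense level: 7.
Criminal history: 7 prior points → Category 2 (3-9).
Level 7 falls in the 3-9 band.
Grid: Level 3-9 × Category 2 = 480-690 days.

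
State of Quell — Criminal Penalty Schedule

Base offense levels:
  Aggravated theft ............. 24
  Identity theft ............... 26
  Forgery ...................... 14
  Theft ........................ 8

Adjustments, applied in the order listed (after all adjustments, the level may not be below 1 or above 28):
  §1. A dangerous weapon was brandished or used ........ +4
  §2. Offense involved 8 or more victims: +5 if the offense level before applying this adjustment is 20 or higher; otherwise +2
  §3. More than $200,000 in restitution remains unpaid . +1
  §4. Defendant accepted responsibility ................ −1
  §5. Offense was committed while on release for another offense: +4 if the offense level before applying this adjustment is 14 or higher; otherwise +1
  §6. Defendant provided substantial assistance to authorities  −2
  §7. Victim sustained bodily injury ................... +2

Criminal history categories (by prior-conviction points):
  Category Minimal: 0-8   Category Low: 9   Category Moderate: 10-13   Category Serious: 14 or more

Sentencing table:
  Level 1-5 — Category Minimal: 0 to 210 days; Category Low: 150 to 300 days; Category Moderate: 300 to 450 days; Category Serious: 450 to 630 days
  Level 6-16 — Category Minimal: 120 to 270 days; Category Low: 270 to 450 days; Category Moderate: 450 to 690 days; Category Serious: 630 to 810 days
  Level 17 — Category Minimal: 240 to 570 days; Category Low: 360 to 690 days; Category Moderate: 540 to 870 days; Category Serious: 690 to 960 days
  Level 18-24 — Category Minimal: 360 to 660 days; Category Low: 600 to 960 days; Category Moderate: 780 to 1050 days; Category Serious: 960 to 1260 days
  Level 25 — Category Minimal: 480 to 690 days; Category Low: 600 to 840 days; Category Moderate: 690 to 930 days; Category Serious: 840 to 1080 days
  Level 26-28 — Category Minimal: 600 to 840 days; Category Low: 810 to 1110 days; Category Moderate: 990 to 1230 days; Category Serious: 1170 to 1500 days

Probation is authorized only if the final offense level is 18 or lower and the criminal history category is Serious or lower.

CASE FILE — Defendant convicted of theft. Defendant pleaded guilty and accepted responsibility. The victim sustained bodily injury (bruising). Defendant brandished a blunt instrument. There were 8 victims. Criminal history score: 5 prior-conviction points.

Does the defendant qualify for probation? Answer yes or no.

Base offense level for theft: 8.
§1 applies: 8 + 4 = 12.
§2 applies (level before this adjustment is 12 < 20, so +2): 12 + 2 = 14.
§3 does not apply.
§4 applies: 14 − 1 = 13.
§7 applies: 13 + 2 = 15.
Final offense level: 15.
Criminal history: 5 prior points → Category Minimal (0-8).
Level 15 falls in the 6-16 band.
Grid: Level 6-16 × Category Minimal = 120-270 days.
Probation check: level 15 ≤ 18 and category Minimal ≤ Serious → eligible.

Yes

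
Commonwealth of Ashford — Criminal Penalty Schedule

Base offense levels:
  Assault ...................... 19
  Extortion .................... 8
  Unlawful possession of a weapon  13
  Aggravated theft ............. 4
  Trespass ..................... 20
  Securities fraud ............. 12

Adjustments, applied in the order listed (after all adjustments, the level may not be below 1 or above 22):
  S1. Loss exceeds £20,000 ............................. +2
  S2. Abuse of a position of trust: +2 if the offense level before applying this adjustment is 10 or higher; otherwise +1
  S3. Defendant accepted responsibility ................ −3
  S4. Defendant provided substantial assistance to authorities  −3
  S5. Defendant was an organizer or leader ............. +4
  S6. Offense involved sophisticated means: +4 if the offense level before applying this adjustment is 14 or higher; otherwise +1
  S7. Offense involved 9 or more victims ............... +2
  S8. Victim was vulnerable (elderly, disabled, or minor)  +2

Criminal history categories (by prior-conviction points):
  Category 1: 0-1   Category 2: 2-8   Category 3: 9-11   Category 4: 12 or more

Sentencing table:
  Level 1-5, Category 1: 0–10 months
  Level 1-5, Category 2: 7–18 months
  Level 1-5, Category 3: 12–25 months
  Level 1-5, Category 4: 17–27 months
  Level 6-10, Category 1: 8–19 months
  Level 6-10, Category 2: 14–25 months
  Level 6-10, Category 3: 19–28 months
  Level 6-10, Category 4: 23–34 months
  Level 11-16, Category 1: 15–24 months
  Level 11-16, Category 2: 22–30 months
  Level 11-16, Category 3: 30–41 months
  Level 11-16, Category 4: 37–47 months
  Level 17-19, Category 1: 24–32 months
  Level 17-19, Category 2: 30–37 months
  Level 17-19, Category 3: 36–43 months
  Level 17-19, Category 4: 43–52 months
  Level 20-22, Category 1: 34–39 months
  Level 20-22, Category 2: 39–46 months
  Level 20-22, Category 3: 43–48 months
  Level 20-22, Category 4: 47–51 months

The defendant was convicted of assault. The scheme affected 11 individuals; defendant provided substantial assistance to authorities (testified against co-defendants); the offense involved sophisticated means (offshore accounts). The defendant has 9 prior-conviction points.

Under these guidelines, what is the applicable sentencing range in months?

43-48 months

Base offense level for assault: 19.
S4 applies: 19 − 3 = 16.
S6 applies (level before this adjustment is 16 ≥ 14, so +4): 16 + 4 = 20.
S7 applies: 20 + 2 = 22.
S8 does not apply.
Final offense level: 22.
Criminal history: 9 prior points → Category 3 (9-11).
Level 22 falls in the 20-22 band.
Grid: Level 20-22 × Category 3 = 43-48 months.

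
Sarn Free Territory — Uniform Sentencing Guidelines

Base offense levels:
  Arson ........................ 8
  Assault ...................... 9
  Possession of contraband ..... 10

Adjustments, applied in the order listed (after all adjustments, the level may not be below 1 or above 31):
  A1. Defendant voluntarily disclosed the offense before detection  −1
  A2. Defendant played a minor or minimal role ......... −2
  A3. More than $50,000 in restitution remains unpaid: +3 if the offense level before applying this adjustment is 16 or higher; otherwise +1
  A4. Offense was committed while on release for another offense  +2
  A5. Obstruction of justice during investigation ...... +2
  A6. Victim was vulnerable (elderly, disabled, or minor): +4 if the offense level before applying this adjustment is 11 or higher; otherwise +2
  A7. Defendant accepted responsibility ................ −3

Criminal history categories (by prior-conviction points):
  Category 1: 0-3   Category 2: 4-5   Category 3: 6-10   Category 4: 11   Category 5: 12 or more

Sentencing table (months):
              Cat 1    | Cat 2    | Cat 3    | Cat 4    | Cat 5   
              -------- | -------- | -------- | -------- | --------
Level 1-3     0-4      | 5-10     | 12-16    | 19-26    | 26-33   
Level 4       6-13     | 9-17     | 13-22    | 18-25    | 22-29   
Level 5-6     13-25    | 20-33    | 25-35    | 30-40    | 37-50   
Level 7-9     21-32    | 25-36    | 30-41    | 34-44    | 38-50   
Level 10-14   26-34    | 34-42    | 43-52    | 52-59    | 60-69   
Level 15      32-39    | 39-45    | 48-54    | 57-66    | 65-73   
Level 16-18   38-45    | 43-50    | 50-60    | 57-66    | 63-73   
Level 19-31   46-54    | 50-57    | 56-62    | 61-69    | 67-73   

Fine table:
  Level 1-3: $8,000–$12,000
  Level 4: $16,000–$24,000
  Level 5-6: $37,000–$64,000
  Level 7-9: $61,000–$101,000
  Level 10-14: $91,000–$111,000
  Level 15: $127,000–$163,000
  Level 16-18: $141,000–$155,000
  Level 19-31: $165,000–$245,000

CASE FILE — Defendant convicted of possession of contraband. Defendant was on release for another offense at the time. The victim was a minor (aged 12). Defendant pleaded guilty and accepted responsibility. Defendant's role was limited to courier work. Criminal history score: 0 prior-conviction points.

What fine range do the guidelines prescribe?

$61,000–$101,000

Base offense level for possession of contraband: 10.
A2 applies: 10 − 2 = 8.
A4 applies: 8 + 2 = 10.
A6 applies (level before this adjustment is 10 < 11, so +2): 10 + 2 = 12.
A7 applies: 12 − 3 = 9.
Final offense level: 9.
Level 9 falls in the 7-9 band.
Fine table: Level 7-9 → $61,000–$101,000.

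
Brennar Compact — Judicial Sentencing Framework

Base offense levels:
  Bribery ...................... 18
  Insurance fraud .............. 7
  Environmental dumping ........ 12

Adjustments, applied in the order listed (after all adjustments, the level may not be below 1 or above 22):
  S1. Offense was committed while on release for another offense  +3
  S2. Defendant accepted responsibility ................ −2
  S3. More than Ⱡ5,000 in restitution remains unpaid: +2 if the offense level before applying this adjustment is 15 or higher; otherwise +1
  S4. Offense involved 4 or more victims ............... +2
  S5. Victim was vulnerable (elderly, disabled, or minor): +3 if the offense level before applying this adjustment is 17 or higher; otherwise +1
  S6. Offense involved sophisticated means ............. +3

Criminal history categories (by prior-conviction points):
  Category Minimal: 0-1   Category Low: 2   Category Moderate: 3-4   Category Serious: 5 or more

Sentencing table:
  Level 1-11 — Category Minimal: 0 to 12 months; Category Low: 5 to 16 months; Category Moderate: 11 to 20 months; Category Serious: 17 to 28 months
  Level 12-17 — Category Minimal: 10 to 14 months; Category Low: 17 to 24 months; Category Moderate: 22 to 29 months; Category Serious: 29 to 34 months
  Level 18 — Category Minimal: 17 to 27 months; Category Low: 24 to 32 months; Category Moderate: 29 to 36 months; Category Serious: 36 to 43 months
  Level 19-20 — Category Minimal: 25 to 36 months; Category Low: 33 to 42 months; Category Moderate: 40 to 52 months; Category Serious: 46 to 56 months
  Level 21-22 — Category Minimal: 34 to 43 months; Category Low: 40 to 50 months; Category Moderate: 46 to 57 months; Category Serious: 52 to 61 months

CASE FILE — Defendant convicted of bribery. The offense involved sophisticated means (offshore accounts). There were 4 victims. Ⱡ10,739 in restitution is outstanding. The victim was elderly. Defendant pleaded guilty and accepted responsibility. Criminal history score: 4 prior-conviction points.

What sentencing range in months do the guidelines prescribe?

46-57 months

Base offense level for bribery: 18.
S1 does not apply.
S2 applies: 18 − 2 = 16.
S3 applies (level before this adjustment is 16 ≥ 15, so +2): 16 + 2 = 18.
S4 applies: 18 + 2 = 20.
S5 applies (level before this adjustment is 20 ≥ 17, so +3): 20 + 3 = 23.
S6 applies: 23 + 3 = 26.
Level 26 exceeds the maximum of 22; capped at 22.
Final offense level: 22.
Criminal history: 4 prior points → Category Moderate (3-4).
Level 22 falls in the 21-22 band.
Grid: Level 21-22 × Category Moderate = 46-57 months.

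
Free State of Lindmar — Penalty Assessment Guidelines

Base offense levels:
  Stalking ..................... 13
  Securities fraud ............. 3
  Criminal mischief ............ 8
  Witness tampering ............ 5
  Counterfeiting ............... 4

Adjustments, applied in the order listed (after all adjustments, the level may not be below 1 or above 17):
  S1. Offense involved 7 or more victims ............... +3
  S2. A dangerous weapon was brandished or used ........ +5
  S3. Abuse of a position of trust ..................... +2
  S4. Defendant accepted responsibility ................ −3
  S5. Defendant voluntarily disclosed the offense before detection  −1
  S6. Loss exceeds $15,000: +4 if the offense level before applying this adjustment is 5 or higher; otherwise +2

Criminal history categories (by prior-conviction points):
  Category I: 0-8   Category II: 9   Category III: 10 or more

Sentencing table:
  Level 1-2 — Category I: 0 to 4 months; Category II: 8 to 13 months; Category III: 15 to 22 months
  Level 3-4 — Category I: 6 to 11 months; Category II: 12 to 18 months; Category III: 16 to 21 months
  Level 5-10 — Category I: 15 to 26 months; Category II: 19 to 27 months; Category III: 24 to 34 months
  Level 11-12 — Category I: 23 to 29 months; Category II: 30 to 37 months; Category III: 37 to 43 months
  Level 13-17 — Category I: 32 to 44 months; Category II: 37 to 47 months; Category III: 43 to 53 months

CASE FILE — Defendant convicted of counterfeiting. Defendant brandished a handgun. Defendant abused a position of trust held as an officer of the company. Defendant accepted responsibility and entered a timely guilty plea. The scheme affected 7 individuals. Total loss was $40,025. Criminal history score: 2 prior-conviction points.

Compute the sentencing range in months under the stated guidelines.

Base offense level for counterfeiting: 4.
S1 applies: 4 + 3 = 7.
S2 applies: 7 + 5 = 12.
S3 applies: 12 + 2 = 14.
S4 applies: 14 − 3 = 11.
S5 does not apply.
S6 applies (level before this adjustment is 11 ≥ 5, so +4): 11 + 4 = 15.
Final offense level: 15.
Criminal history: 2 prior points → Category I (0-8).
Level 15 falls in the 13-17 band.
Grid: Level 13-17 × Category I = 32-44 months.

32-44 months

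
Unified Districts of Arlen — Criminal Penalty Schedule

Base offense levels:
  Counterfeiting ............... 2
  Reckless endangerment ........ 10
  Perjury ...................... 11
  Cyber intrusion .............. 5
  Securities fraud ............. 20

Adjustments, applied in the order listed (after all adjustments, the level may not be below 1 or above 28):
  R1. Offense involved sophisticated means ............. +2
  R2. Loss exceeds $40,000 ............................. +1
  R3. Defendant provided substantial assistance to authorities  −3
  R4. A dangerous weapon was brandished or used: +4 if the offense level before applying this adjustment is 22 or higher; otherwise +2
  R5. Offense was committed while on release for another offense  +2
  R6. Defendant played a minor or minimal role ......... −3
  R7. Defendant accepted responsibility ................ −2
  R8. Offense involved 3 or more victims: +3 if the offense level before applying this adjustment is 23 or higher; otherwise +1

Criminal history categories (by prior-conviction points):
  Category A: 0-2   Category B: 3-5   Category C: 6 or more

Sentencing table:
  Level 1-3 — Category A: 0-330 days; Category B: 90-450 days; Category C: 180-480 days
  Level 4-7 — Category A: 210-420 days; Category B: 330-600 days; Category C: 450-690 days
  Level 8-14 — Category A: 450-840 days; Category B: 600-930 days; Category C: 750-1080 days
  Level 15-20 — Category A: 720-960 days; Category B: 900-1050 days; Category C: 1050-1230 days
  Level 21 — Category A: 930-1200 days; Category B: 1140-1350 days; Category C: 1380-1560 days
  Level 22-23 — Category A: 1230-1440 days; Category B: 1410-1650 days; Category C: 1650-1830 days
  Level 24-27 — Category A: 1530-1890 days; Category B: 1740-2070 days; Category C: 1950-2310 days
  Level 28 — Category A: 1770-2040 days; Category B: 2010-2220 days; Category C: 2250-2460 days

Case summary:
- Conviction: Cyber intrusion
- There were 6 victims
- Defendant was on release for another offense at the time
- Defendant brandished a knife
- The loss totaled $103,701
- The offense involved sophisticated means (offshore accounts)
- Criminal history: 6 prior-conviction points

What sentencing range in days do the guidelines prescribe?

Base offense level for cyber intrusion: 5.
R1 applies: 5 + 2 = 7.
R2 applies: 7 + 1 = 8.
R4 applies (level before this adjustment is 8 < 22, so +2): 8 + 2 = 10.
R5 applies: 10 + 2 = 12.
R6 does not apply.
R7 does not apply.
R8 applies (level before this adjustment is 12 < 23, so +1): 12 + 1 = 13.
Final offense level: 13.
Criminal history: 6 prior points → Category C (6+).
Level 13 falls in the 8-14 band.
Grid: Level 8-14 × Category C = 750-1080 days.

750-1080 days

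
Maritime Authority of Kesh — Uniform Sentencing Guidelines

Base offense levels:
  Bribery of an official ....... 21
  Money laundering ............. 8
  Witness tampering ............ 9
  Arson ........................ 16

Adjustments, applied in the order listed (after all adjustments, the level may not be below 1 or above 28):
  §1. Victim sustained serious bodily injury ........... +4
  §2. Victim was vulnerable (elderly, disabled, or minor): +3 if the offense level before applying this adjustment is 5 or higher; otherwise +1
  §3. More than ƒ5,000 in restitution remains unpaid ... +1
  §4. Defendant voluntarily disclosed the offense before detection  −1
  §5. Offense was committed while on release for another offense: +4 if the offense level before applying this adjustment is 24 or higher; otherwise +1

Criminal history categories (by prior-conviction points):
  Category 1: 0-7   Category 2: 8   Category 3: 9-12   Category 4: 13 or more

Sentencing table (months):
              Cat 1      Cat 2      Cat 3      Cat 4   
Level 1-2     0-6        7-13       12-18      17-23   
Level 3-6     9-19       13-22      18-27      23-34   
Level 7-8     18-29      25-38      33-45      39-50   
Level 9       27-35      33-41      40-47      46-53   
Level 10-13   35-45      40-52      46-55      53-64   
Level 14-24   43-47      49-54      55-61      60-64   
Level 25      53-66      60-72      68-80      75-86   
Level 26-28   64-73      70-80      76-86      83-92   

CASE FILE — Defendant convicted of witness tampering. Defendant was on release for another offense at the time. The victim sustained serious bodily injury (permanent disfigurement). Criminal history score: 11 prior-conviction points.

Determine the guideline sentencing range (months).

55-61 months

Base offense level for witness tampering: 9.
§1 applies: 9 + 4 = 13.
§5 applies (level before this adjustment is 13 < 24, so +1): 13 + 1 = 14.
Final offense level: 14.
Criminal history: 11 prior points → Category 3 (9-12).
Level 14 falls in the 14-24 band.
Grid: Level 14-24 × Category 3 = 55-61 months.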